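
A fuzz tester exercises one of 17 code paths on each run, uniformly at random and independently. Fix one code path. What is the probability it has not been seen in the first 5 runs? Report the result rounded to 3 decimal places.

0.739

Each run misses the fixed code path with probability (17-1)/17 = 16/17, independently.
P(still missing after 5) = (16/17)^5 = 0.7385.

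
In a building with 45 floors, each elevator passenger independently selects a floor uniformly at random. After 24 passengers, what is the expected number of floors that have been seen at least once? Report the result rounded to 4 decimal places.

For each floor, P(seen in 24 passengers) = 1 - (44/45)^24 = 0.41687.
By linearity of expectation, E[distinct seen] = 45·(1 - (44/45)^24) = 18.75924.

18.7592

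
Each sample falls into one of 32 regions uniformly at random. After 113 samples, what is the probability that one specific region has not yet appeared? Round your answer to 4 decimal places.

0.0277

Each sample misses the fixed region with probability (32-1)/32 = 31/32, independently.
P(still missing after 113) = (31/32)^113 = 0.02766.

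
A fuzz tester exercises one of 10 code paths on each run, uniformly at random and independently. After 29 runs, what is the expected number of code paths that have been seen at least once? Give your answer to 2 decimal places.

For each code path, P(seen in 29 runs) = 1 - (9/10)^29 = 0.953.
By linearity of expectation, E[distinct seen] = 10·(1 - (9/10)^29) = 9.529.

9.53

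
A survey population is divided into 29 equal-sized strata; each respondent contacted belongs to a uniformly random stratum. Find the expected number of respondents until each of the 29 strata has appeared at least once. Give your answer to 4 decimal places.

114.8880

After k distinct strata have appeared, the next respondent gives a new one with probability (29-k)/29, so the expected wait for the (k+1)-th is 29/(29-k).
E[T] = 29/29 + 29/28 + 29/27 + ... + 29/2 + 29/1 = 29·H_{29}.
H_{29} = 3.96165, so E[T] = 114.88796.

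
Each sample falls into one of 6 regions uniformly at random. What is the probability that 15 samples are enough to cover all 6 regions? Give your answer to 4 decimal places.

By inclusion–exclusion over which regions are missing,
P(all seen) = Σ_{j=0}^{6} (-1)^j C(6,j)((6-j)/6)^15
= 1.00000 - 0.38943 + 0.03425 - 0.00061 + 0.00000 - 0.00000 + 0.00000
= 0.64421.

0.6442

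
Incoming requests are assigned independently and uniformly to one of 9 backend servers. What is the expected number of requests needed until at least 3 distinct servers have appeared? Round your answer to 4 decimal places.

3.4107

Going from k to k+1 distinct takes a geometric number of requests with mean 9/(9-k).
Sum over k = 0,...,2: E = 9/9 + 9/8 + 9/7 = 3.41071.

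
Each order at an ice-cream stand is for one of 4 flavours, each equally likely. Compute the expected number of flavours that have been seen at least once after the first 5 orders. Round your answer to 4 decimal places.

3.0508

For each flavour, P(seen in 5 orders) = 1 - (3/4)^5 = 0.76270.
By linearity of expectation, E[distinct seen] = 4·(1 - (3/4)^5) = 3.05078.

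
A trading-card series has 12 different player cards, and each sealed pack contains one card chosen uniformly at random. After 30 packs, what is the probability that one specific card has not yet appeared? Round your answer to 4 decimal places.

On each pack the fixed card fails to appear with probability 11/12.
P(still missing after 30) = (11/12)^30 = 0.07351.

0.0735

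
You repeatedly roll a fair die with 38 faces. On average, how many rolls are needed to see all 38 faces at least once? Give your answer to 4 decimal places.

After k distinct faces have appeared, the next roll gives a new one with probability (38-k)/38, so the expected wait for the (k+1)-th is 38/(38-k).
E[T] = 38/38 + 38/37 + 38/36 + ... + 38/2 + 38/1 = 38·H_{38}.
H_{38} = 4.22790, so E[T] = 160.66028.

160.6603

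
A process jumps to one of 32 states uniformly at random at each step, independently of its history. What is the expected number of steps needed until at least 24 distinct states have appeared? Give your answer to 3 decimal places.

With k distinct states already seen, the next new one arrives after an expected 32/(32-k) steps.
Sum over k = 0,...,23: E = 32/32 + 32/31 + 32/30 + ... + 32/10 + 32/9 = 42.9004.

42.900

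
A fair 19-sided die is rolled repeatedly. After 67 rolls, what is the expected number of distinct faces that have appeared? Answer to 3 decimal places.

18.492

For each face, P(seen in 67 rolls) = 1 - (18/19)^67 = 0.9733.
By linearity of expectation, E[distinct seen] = 19·(1 - (18/19)^67) = 18.4924.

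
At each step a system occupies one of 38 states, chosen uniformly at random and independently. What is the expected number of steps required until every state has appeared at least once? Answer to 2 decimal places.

After k distinct states have appeared, the next step gives a new one with probability (38-k)/38, so the expected wait for the (k+1)-th is 38/(38-k).
E[T] = 38/38 + 38/37 + 38/36 + ... + 38/2 + 38/1 = 38·H_{38}.
H_{38} = 4.228, so E[T] = 160.660.

160.66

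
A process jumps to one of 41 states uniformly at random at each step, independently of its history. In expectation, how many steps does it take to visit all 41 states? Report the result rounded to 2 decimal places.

176.42

Split into phases: going from k distinct to k+1 distinct takes on average 41/(41-k) steps.
E[T] = 41/41 + 41/40 + 41/39 + ... + 41/2 + 41/1 = 41·H_{41}.
H_{41} = 4.303, so E[T] = 176.420.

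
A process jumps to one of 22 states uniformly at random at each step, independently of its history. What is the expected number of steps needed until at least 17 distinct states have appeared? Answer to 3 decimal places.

30.965

Going from k to k+1 distinct takes a geometric number of steps with mean 22/(22-k).
Sum over k = 0,...,16: E = 22/22 + 22/21 + 22/20 + ... + 22/7 + 22/6 = 30.9646.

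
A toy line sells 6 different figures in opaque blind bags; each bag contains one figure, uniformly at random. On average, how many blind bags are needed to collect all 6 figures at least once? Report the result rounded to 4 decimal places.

After k distinct figures have appeared, the next blind bag gives a new one with probability (6-k)/6, so the expected wait for the (k+1)-th is 6/(6-k).
E[T] = 6/6 + 6/5 + 6/4 + 6/3 + 6/2 + 6/1 = 6·H_{6}.
H_{6} = 2.45000, so E[T] = 14.70000.

14.7000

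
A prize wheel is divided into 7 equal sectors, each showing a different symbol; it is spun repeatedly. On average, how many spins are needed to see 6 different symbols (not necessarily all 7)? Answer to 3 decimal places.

11.150

With k distinct symbols already seen, the next new one arrives after an expected 7/(7-k) spins.
Sum over k = 0,...,5: E = 7/7 + 7/6 + 7/5 + 7/4 + 7/3 + 7/2 = 11.1500.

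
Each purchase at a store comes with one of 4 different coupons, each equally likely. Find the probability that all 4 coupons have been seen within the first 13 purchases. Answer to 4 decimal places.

By inclusion–exclusion over which coupons are missing,
P(all seen) = Σ_{j=0}^{4} (-1)^j C(4,j)((4-j)/4)^13
= 1.00000 - 0.09503 + 0.00073 - 0.00000 + 0.00000
= 0.90570.

0.9057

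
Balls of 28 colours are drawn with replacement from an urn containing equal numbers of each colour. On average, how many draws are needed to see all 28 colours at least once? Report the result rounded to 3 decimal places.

The wait to go from k to k+1 distinct colours is geometric with mean 28/(28-k).
E[T] = 28/28 + 28/27 + 28/26 + ... + 28/2 + 28/1 = 28·H_{28}.
H_{28} = 3.9272, so E[T] = 109.9608.

109.961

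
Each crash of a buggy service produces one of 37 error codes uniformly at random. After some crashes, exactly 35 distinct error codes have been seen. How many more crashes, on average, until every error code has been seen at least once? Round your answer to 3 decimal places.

The wait to go from k to k+1 distinct error codes is geometric with mean 37/(37-k).
Sum over k = 35,...,36: E = 37/2 + 37/1 = 55.5000.

55.500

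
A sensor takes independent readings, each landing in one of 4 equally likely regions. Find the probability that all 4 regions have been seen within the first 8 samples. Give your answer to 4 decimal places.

0.6229

By inclusion–exclusion over which regions are missing,
P(all seen) = Σ_{j=0}^{4} (-1)^j C(4,j)((4-j)/4)^8
= 1.00000 - 0.40045 + 0.02344 - 0.00006 + 0.00000
= 0.62292.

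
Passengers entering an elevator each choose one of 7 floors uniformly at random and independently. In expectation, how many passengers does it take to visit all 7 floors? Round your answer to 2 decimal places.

After k distinct floors have appeared, the next passenger gives a new one with probability (7-k)/7, so the expected wait for the (k+1)-th is 7/(7-k).
E[T] = 7/7 + 7/6 + 7/5 + ... + 7/2 + 7/1 = 7·H_{7}.
H_{7} = 2.593, so E[T] = 18.150.

18.15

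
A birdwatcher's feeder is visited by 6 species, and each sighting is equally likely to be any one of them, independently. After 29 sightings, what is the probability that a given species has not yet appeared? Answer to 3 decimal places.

On each sighting the fixed species fails to appear with probability 5/6.
P(still missing after 29) = (5/6)^29 = 0.0051.

0.005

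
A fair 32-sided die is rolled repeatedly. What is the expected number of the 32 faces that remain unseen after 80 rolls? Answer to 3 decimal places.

For each face, P(unseen after 80) = (31/32)^80 = 0.0789.
By linearity of expectation, E[unseen] = 32·(31/32)^80 = 2.5240.

2.524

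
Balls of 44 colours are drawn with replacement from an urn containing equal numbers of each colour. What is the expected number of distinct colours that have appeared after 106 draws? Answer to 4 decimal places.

For each colour, P(seen in 106 draws) = 1 - (43/44)^106 = 0.91257.
By linearity of expectation, E[distinct seen] = 44·(1 - (43/44)^106) = 40.15297.

40.1530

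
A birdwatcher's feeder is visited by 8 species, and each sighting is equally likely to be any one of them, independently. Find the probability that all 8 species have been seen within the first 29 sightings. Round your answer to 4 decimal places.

0.8401

By inclusion–exclusion over which species are missing,
P(all seen) = Σ_{j=0}^{8} (-1)^j C(8,j)((8-j)/8)^29
= 1.00000 - 0.16647 + 0.00667 - 0.00007 + 0.00000 - 0.00000 + 0.00000 - 0.00000 + 0.00000
= 0.84013.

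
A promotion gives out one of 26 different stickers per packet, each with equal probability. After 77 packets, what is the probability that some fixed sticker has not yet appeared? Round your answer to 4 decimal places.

0.0488

On each packet the fixed sticker fails to appear with probability 25/26.
P(still missing after 77) = (25/26)^77 = 0.04880.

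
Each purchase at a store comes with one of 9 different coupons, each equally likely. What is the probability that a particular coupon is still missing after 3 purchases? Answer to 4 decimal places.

0.7023

Each purchase misses the fixed coupon with probability (9-1)/9 = 8/9, independently.
P(still missing after 3) = (8/9)^3 = 0.70233.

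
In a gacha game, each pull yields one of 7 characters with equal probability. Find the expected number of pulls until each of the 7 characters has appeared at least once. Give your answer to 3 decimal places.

The wait to go from k to k+1 distinct characters is geometric with mean 7/(7-k).
E[T] = 7/7 + 7/6 + 7/5 + ... + 7/2 + 7/1 = 7·H_{7}.
H_{7} = 2.5929, so E[T] = 18.1500.

18.150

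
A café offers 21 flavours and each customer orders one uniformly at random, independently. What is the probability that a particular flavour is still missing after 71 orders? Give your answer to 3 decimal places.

0.031

Each order misses the fixed flavour with probability (21-1)/21 = 20/21, independently.
P(still missing after 71) = (20/21)^71 = 0.0313.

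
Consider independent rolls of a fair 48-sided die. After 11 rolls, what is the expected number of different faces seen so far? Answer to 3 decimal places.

9.923

For each face, P(seen in 11 rolls) = 1 - (47/48)^11 = 0.2067.
By linearity of expectation, E[distinct seen] = 48·(1 - (47/48)^11) = 9.9229.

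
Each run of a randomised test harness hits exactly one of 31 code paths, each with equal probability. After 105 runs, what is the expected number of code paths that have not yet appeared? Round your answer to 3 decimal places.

0.991

For each code path, P(unseen after 105) = (30/31)^105 = 0.0320.
By linearity of expectation, E[unseen] = 31·(30/31)^105 = 0.9911.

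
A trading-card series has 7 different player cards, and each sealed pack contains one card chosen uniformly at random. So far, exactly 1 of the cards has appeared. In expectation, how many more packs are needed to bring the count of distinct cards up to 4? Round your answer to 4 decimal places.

4.3167

From k distinct to k+1 distinct takes on average 7/(7-k) packs.
Sum over k = 1,...,3: E = 7/6 + 7/5 + 7/4 = 4.31667.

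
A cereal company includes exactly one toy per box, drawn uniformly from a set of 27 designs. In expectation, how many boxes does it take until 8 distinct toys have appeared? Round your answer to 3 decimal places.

With k distinct toys already seen, the next new one arrives after an expected 27/(27-k) boxes.
Sum over k = 0,...,7: E = 27/27 + 27/26 + 27/25 + ... + 27/21 + 27/20 = 9.2804.

9.280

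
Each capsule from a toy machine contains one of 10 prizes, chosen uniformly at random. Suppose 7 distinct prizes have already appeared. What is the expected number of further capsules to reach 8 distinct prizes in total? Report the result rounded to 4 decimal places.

The wait to go from k to k+1 distinct prizes is geometric with mean 10/(10-k).
Only the k = 7 term is needed: E = 10/3 = 3.33333.

3.3333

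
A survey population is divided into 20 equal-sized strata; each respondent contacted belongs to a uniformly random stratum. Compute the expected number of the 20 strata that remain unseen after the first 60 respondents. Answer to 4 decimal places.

For each stratum, P(unseen after 60) = (19/20)^60 = 0.04607.
By linearity of expectation, E[unseen] = 20·(19/20)^60 = 0.92140.

0.9214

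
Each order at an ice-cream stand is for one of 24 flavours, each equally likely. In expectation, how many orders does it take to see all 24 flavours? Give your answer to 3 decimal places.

90.623

The wait to go from k to k+1 distinct flavours is geometric with mean 24/(24-k).
E[T] = 24/24 + 24/23 + 24/22 + ... + 24/2 + 24/1 = 24·H_{24}.
H_{24} = 3.7760, so E[T] = 90.6230.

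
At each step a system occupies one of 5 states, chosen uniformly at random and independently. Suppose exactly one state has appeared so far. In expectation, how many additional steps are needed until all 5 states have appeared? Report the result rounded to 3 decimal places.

The wait to go from k to k+1 distinct states is geometric with mean 5/(5-k).
Sum over k = 1,...,4: E = 5/4 + 5/3 + 5/2 + 5/1 = 10.4167.

10.417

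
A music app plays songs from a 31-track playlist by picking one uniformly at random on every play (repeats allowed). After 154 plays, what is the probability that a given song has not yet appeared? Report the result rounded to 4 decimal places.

On each play the fixed song fails to appear with probability 30/31.
P(still missing after 154) = (30/31)^154 = 0.00641.

0.0064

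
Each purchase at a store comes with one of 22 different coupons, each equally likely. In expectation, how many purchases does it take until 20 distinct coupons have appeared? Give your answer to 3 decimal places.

With k distinct coupons already seen, the next new one arrives after an expected 22/(22-k) purchases.
Sum over k = 0,...,19: E = 22/22 + 22/21 + 22/20 + ... + 22/4 + 22/3 = 48.1979.

48.198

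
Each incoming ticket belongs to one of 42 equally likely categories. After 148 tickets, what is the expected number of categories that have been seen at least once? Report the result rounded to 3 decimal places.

40.813

For each category, P(seen in 148 tickets) = 1 - (41/42)^148 = 0.9717.
By linearity of expectation, E[distinct seen] = 42·(1 - (41/42)^148) = 40.8132.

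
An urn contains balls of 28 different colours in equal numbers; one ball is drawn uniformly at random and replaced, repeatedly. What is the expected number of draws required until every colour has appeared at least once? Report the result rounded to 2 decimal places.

109.96

The wait to go from k to k+1 distinct colours is geometric with mean 28/(28-k).
E[T] = 28/28 + 28/27 + 28/26 + ... + 28/2 + 28/1 = 28·H_{28}.
H_{28} = 3.927, so E[T] = 109.961.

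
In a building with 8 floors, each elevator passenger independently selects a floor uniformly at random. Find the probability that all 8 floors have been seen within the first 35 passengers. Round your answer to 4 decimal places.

By inclusion–exclusion over which floors are missing,
P(all seen) = Σ_{j=0}^{8} (-1)^j C(8,j)((8-j)/8)^35
= 1.00000 - 0.07471 + 0.00119 - 0.00000 + 0.00000 - 0.00000 + 0.00000 - 0.00000 + 0.00000
= 0.92647.

0.9265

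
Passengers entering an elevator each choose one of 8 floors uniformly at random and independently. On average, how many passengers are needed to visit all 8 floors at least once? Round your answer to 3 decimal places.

The wait to go from k to k+1 distinct floors is geometric with mean 8/(8-k).
E[T] = 8/8 + 8/7 + 8/6 + ... + 8/2 + 8/1 = 8·H_{8}.
H_{8} = 2.7179, so E[T] = 21.7429.

21.743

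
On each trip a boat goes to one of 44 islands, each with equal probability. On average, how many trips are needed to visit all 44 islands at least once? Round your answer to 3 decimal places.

192.400

After k distinct islands have appeared, the next trip gives a new one with probability (44-k)/44, so the expected wait for the (k+1)-th is 44/(44-k).
E[T] = 44/44 + 44/43 + 44/42 + ... + 44/2 + 44/1 = 44·H_{44}.
H_{44} = 4.3727, so E[T] = 192.3999.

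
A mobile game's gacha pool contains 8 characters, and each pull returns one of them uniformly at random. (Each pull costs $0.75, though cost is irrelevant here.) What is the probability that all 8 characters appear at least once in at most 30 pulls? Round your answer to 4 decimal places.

0.8593

By inclusion–exclusion over which characters are missing,
P(all seen) = Σ_{j=0}^{8} (-1)^j C(8,j)((8-j)/8)^30
= 1.00000 - 0.14566 + 0.00500 - 0.00004 + 0.00000 - 0.00000 + 0.00000 - 0.00000 + 0.00000
= 0.85930.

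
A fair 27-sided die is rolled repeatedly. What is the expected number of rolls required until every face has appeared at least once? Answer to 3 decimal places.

105.069

After k distinct faces have appeared, the next roll gives a new one with probability (27-k)/27, so the expected wait for the (k+1)-th is 27/(27-k).
E[T] = 27/27 + 27/26 + 27/25 + ... + 27/2 + 27/1 = 27·H_{27}.
H_{27} = 3.8915, so E[T] = 105.0693.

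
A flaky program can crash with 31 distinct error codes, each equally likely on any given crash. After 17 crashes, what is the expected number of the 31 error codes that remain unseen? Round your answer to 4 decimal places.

17.7531

For each error code, P(unseen after 17) = (30/31)^17 = 0.57268.
By linearity of expectation, E[unseen] = 31·(30/31)^17 = 17.75310.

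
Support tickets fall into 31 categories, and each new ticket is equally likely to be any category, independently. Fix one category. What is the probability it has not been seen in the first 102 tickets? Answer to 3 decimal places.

0.035

Each ticket misses the fixed category with probability (31-1)/31 = 30/31, independently.
P(still missing after 102) = (30/31)^102 = 0.0353.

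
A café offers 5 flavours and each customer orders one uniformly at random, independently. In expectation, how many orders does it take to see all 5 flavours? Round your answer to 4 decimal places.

11.4167

Split into phases: going from k distinct to k+1 distinct takes on average 5/(5-k) orders.
E[T] = 5/5 + 5/4 + 5/3 + 5/2 + 5/1 = 5·H_{5}.
H_{5} = 2.28333, so E[T] = 11.41667.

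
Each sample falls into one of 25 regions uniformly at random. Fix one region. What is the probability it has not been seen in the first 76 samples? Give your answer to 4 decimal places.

0.0449

On each sample the fixed region fails to appear with probability 24/25.
P(still missing after 76) = (24/25)^76 = 0.04494.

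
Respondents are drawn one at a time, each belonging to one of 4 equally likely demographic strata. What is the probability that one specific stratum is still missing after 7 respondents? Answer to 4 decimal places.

0.1335

Each respondent misses the fixed stratum with probability (4-1)/4 = 3/4, independently.
P(still missing after 7) = (3/4)^7 = 0.13348.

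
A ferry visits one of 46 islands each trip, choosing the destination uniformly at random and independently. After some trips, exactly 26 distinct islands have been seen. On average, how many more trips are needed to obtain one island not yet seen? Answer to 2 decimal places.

2.30

The number of trips until the next new island is geometric with success probability 20/46, so its mean is 46/20.
E = 46/20 = 2.300.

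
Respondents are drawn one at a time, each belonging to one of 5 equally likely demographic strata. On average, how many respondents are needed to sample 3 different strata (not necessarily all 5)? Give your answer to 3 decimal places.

3.917

Going from k to k+1 distinct takes a geometric number of respondents with mean 5/(5-k).
Sum over k = 0,...,2: E = 5/5 + 5/4 + 5/3 = 3.9167.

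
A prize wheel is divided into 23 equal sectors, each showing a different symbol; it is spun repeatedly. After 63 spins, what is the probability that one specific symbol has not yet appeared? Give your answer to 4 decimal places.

Each spin misses the fixed symbol with probability (23-1)/23 = 22/23, independently.
P(still missing after 63) = (22/23)^63 = 0.06078.

0.0608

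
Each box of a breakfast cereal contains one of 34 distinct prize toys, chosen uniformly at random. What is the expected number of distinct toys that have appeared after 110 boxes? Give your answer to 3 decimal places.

32.726

For each toy, P(seen in 110 boxes) = 1 - (33/34)^110 = 0.9625.
By linearity of expectation, E[distinct seen] = 34·(1 - (33/34)^110) = 32.7255.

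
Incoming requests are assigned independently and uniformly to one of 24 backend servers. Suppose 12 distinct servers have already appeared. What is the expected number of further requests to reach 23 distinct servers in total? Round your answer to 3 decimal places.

50.477

From k distinct to k+1 distinct takes on average 24/(24-k) requests.
Sum over k = 12,...,22: E = 24/12 + 24/11 + 24/10 + ... + 24/3 + 24/2 = 50.4771.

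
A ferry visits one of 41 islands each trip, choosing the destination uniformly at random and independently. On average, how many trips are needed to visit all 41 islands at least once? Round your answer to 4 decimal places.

The wait to go from k to k+1 distinct islands is geometric with mean 41/(41-k).
E[T] = 41/41 + 41/40 + 41/39 + ... + 41/2 + 41/1 = 41·H_{41}.
H_{41} = 4.30293, so E[T] = 176.42026.

176.4203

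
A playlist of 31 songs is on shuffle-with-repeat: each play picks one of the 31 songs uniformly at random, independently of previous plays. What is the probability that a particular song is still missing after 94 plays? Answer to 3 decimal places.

Each play misses the fixed song with probability (31-1)/31 = 30/31, independently.
P(still missing after 94) = (30/31)^94 = 0.0459.

0.046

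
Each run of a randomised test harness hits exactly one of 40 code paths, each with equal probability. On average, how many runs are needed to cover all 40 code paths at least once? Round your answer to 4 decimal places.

The wait to go from k to k+1 distinct code paths is geometric with mean 40/(40-k).
E[T] = 40/40 + 40/39 + 40/38 + ... + 40/2 + 40/1 = 40·H_{40}.
H_{40} = 4.27854, so E[T] = 171.14172.

171.1417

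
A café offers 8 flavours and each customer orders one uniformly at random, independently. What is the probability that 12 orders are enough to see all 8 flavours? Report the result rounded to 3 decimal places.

0.093

By inclusion–exclusion over which flavours are missing,
P(all seen) = Σ_{j=0}^{8} (-1)^j C(8,j)((8-j)/8)^12
= 1.0000 - 1.6113 + 0.8869 - 0.1990 + 0.0171 - 0.0004 + 0.0000 - 0.0000 + 0.0000
= 0.0933.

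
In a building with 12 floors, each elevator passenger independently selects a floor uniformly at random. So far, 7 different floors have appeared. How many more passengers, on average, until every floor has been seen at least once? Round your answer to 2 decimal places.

The wait to go from k to k+1 distinct floors is geometric with mean 12/(12-k).
Sum over k = 7,...,11: E = 12/5 + 12/4 + 12/3 + 12/2 + 12/1 = 27.400.

27.40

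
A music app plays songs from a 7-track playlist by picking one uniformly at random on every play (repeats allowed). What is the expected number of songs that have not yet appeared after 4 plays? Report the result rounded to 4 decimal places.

3.7784

For each song, P(unseen after 4) = (6/7)^4 = 0.53978.
By linearity of expectation, E[unseen] = 7·(6/7)^4 = 3.77843.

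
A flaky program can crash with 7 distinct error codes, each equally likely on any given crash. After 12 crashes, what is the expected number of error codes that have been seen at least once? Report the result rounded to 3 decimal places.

5.899

For each error code, P(seen in 12 crashes) = 1 - (6/7)^12 = 0.8427.
By linearity of expectation, E[distinct seen] = 7·(1 - (6/7)^12) = 5.8991.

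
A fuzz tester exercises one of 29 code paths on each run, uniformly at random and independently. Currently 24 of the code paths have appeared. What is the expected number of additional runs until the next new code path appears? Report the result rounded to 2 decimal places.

Each run yields a new code path with probability (29-24)/29 = 5/29, so the wait is geometric with mean 29/5.
E = 29/5 = 5.800.

5.80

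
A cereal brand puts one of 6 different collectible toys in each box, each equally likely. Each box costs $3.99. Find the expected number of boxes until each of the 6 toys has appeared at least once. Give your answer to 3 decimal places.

After k distinct toys have appeared, the next box gives a new one with probability (6-k)/6, so the expected wait for the (k+1)-th is 6/(6-k).
E[T] = 6/6 + 6/5 + 6/4 + 6/3 + 6/2 + 6/1 = 6·H_{6}.
H_{6} = 2.4500, so E[T] = 14.7000.

14.700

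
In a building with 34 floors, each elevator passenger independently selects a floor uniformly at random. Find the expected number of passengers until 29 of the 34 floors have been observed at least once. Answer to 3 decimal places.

62.386

With k distinct floors already seen, the next new one arrives after an expected 34/(34-k) passengers.
Sum over k = 0,...,28: E = 34/34 + 34/33 + 34/32 + ... + 34/7 + 34/6 = 62.3858.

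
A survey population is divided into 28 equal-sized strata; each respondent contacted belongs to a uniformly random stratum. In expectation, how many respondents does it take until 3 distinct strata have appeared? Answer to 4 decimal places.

Going from k to k+1 distinct takes a geometric number of respondents with mean 28/(28-k).
Sum over k = 0,...,2: E = 28/28 + 28/27 + 28/26 = 3.11396.

3.1140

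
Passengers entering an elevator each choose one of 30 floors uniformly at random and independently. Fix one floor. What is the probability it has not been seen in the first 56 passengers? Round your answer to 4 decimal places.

Each passenger misses the fixed floor with probability (30-1)/30 = 29/30, independently.
P(still missing after 56) = (29/30)^56 = 0.14980.

0.1498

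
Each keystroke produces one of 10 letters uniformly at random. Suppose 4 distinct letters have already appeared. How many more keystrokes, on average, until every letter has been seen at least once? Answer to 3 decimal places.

24.500

With k distinct letters already seen, the next new one takes an expected 10/(10-k) keystrokes.
Sum over k = 4,...,9: E = 10/6 + 10/5 + 10/4 + 10/3 + 10/2 + 10/1 = 24.5000.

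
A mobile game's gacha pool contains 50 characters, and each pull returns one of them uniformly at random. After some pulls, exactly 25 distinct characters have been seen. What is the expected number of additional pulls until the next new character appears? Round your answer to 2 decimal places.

2.00

The number of pulls until the next new character is geometric with success probability 25/50, so its mean is 50/25.
E = 50/25 = 2.000.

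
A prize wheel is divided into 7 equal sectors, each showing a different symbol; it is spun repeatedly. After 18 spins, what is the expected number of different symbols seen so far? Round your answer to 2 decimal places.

6.56

For each symbol, P(seen in 18 spins) = 1 - (6/7)^18 = 0.938.
By linearity of expectation, E[distinct seen] = 7·(1 - (6/7)^18) = 6.563.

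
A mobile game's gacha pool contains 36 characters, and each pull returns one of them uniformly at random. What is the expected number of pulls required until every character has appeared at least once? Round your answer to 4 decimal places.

Split into phases: going from k distinct to k+1 distinct takes on average 36/(36-k) pulls.
E[T] = 36/36 + 36/35 + 36/34 + ... + 36/2 + 36/1 = 36·H_{36}.
H_{36} = 4.17456, so E[T] = 150.28413.

150.2841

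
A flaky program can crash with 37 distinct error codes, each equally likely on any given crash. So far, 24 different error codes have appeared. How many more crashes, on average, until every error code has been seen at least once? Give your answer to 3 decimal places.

117.665

With k distinct error codes already seen, the next new one takes an expected 37/(37-k) crashes.
Sum over k = 24,...,36: E = 37/13 + 37/12 + 37/11 + ... + 37/2 + 37/1 = 117.6649.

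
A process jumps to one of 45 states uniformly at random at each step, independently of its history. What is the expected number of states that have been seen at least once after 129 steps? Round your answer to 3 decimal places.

For each state, P(seen in 129 steps) = 1 - (44/45)^129 = 0.9449.
By linearity of expectation, E[distinct seen] = 45·(1 - (44/45)^129) = 42.5215.

42.521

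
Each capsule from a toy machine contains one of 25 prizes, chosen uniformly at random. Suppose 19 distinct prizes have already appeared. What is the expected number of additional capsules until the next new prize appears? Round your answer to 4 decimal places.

Each capsule yields a new prize with probability (25-19)/25 = 6/25, so the wait is geometric with mean 25/6.
E = 25/6 = 4.16667.

4.1667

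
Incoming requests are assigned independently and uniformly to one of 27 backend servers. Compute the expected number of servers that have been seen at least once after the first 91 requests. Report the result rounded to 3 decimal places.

For each server, P(seen in 91 requests) = 1 - (26/27)^91 = 0.9678.
By linearity of expectation, E[distinct seen] = 27·(1 - (26/27)^91) = 26.1294.

26.129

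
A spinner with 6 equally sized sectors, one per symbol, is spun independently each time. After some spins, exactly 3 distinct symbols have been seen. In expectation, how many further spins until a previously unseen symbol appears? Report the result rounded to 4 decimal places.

2.0000

The number of spins until the next new symbol is geometric with success probability 3/6, so its mean is 6/3.
E = 6/3 = 2.00000.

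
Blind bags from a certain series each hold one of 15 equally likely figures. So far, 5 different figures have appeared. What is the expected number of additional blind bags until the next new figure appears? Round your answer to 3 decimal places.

Each blind bag yields a new figure with probability (15-5)/15 = 10/15, so the wait is geometric with mean 15/10.
E = 15/10 = 1.5000.

1.500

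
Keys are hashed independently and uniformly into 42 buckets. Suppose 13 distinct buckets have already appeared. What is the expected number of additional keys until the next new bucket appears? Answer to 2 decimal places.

The number of keys until the next new bucket is geometric with success probability 29/42, so its mean is 42/29.
E = 42/29 = 1.448.

1.45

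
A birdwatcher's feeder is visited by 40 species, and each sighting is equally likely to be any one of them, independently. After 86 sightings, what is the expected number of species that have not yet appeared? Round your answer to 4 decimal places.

4.5337

For each species, P(unseen after 86) = (39/40)^86 = 0.11334.
By linearity of expectation, E[unseen] = 40·(39/40)^86 = 4.53374.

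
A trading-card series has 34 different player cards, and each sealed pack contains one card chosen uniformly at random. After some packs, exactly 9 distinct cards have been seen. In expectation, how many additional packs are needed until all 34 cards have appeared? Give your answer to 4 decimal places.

129.7426

The wait to go from k to k+1 distinct cards is geometric with mean 34/(34-k).
Sum over k = 9,...,33: E = 34/25 + 34/24 + 34/23 + ... + 34/2 + 34/1 = 129.74258.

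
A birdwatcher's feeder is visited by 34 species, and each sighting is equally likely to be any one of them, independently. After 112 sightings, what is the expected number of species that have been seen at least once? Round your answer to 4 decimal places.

For each species, P(seen in 112 sightings) = 1 - (33/34)^112 = 0.96469.
By linearity of expectation, E[distinct seen] = 34·(1 - (33/34)^112) = 32.79939.

32.7994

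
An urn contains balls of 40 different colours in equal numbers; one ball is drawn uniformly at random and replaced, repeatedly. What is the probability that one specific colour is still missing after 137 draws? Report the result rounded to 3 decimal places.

0.031

On each draw the fixed colour fails to appear with probability 39/40.
P(still missing after 137) = (39/40)^137 = 0.0312.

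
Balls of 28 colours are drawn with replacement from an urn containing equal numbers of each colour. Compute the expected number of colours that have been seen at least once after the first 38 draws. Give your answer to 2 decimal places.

20.97

For each colour, P(seen in 38 draws) = 1 - (27/28)^38 = 0.749.
By linearity of expectation, E[distinct seen] = 28·(1 - (27/28)^38) = 20.970.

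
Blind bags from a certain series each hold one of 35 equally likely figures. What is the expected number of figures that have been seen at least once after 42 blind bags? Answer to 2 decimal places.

For each figure, P(seen in 42 blind bags) = 1 - (34/35)^42 = 0.704.
By linearity of expectation, E[distinct seen] = 35·(1 - (34/35)^42) = 24.641.

24.64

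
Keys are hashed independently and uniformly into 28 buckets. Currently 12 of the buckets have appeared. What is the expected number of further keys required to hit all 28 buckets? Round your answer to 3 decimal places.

94.660

The wait to go from k to k+1 distinct buckets is geometric with mean 28/(28-k).
Sum over k = 12,...,27: E = 28/16 + 28/15 + 28/14 + ... + 28/2 + 28/1 = 94.6604.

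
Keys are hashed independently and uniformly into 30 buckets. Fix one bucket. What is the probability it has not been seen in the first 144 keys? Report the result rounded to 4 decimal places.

On each key the fixed bucket fails to appear with probability 29/30.
P(still missing after 144) = (29/30)^144 = 0.00758.

0.0076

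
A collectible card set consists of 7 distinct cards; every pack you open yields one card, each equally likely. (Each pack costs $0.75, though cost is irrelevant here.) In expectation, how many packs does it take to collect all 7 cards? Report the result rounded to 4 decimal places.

The wait to go from k to k+1 distinct cards is geometric with mean 7/(7-k).
E[T] = 7/7 + 7/6 + 7/5 + ... + 7/2 + 7/1 = 7·H_{7}.
H_{7} = 2.59286, so E[T] = 18.15000.

18.1500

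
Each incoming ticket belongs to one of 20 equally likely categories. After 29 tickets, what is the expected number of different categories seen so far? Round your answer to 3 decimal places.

15.481

For each category, P(seen in 29 tickets) = 1 - (19/20)^29 = 0.7741.
By linearity of expectation, E[distinct seen] = 20·(1 - (19/20)^29) = 15.4813.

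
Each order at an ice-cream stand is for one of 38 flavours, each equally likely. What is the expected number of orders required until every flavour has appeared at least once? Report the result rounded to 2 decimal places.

Split into phases: going from k distinct to k+1 distinct takes on average 38/(38-k) orders.
E[T] = 38/38 + 38/37 + 38/36 + ... + 38/2 + 38/1 = 38·H_{38}.
H_{38} = 4.228, so E[T] = 160.660.

160.66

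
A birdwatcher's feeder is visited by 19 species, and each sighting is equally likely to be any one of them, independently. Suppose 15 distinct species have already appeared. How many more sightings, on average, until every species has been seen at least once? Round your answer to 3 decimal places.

With k distinct species already seen, the next new one takes an expected 19/(19-k) sightings.
Sum over k = 15,...,18: E = 19/4 + 19/3 + 19/2 + 19/1 = 39.5833.

39.583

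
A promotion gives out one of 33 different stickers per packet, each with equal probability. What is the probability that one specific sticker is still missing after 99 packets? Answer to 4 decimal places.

0.0475

On each packet the fixed sticker fails to appear with probability 32/33.
P(still missing after 99) = (32/33)^99 = 0.04753.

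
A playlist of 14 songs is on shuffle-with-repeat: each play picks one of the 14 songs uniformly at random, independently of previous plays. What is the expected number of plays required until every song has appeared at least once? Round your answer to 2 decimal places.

After k distinct songs have appeared, the next play gives a new one with probability (14-k)/14, so the expected wait for the (k+1)-th is 14/(14-k).
E[T] = 14/14 + 14/13 + 14/12 + ... + 14/2 + 14/1 = 14·H_{14}.
H_{14} = 3.252, so E[T] = 45.522.

45.52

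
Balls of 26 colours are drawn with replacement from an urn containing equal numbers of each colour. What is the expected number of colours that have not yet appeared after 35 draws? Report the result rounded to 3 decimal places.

For each colour, P(unseen after 35) = (25/26)^35 = 0.2534.
By linearity of expectation, E[unseen] = 26·(25/26)^35 = 6.5888.

6.589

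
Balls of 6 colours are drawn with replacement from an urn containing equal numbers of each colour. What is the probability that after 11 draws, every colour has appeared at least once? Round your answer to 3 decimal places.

0.356

Let A_i be the event that colour i is missing after 11 draws. By inclusion–exclusion on the A_i,
P(all seen) = Σ_{j=0}^{6} (-1)^j C(6,j)((6-j)/6)^11
= 1.0000 - 0.8075 + 0.1734 - 0.0098 + 0.0001 - 0.0000 + 0.0000
= 0.3562.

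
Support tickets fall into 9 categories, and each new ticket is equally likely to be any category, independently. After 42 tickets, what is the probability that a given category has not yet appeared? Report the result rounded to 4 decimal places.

On each ticket the fixed category fails to appear with probability 8/9.
P(still missing after 42) = (8/9)^42 = 0.00711.

0.0071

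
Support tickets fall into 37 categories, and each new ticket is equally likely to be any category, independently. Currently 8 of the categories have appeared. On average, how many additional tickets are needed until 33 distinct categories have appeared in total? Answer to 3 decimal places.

69.498

With k distinct categories already seen, the next new one takes an expected 37/(37-k) tickets.
Sum over k = 8,...,32: E = 37/29 + 37/28 + 37/27 + ... + 37/6 + 37/5 = 69.4979.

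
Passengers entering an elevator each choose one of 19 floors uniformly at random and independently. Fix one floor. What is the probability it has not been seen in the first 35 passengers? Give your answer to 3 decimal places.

Each passenger misses the fixed floor with probability (19-1)/19 = 18/19, independently.
P(still missing after 35) = (18/19)^35 = 0.1507.

0.151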